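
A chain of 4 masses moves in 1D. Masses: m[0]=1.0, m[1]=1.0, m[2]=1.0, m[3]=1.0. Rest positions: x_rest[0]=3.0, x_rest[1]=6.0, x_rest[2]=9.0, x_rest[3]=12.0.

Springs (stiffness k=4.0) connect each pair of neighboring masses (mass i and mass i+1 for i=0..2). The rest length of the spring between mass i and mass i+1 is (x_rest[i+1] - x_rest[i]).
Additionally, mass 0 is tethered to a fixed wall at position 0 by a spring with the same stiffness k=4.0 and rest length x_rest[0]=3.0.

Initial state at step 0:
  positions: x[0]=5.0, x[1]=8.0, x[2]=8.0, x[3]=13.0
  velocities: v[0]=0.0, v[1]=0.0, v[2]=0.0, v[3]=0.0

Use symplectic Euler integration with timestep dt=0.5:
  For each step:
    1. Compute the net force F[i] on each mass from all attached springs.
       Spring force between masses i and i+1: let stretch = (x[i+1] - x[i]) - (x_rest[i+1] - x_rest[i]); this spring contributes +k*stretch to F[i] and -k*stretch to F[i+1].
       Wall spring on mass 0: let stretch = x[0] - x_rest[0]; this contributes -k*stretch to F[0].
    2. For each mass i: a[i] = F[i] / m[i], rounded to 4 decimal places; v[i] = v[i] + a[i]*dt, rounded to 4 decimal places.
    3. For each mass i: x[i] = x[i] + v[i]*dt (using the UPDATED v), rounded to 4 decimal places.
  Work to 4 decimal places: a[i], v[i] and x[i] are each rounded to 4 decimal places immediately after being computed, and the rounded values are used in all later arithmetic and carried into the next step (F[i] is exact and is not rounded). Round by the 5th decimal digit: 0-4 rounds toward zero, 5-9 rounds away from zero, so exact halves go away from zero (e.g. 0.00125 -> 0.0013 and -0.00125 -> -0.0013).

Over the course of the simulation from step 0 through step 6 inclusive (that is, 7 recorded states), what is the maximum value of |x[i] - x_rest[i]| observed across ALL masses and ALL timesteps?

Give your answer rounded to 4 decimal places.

Answer: 4.0000

Derivation:
Step 0: x=[5.0000 8.0000 8.0000 13.0000] v=[0.0000 0.0000 0.0000 0.0000]
Step 1: x=[3.0000 5.0000 13.0000 11.0000] v=[-4.0000 -6.0000 10.0000 -4.0000]
Step 2: x=[0.0000 8.0000 8.0000 14.0000] v=[-6.0000 6.0000 -10.0000 6.0000]
Step 3: x=[5.0000 3.0000 9.0000 14.0000] v=[10.0000 -10.0000 2.0000 0.0000]
Step 4: x=[3.0000 6.0000 9.0000 12.0000] v=[-4.0000 6.0000 0.0000 -4.0000]
Step 5: x=[1.0000 9.0000 9.0000 10.0000] v=[-4.0000 6.0000 0.0000 -4.0000]
Step 6: x=[6.0000 4.0000 10.0000 10.0000] v=[10.0000 -10.0000 2.0000 0.0000]
Max displacement = 4.0000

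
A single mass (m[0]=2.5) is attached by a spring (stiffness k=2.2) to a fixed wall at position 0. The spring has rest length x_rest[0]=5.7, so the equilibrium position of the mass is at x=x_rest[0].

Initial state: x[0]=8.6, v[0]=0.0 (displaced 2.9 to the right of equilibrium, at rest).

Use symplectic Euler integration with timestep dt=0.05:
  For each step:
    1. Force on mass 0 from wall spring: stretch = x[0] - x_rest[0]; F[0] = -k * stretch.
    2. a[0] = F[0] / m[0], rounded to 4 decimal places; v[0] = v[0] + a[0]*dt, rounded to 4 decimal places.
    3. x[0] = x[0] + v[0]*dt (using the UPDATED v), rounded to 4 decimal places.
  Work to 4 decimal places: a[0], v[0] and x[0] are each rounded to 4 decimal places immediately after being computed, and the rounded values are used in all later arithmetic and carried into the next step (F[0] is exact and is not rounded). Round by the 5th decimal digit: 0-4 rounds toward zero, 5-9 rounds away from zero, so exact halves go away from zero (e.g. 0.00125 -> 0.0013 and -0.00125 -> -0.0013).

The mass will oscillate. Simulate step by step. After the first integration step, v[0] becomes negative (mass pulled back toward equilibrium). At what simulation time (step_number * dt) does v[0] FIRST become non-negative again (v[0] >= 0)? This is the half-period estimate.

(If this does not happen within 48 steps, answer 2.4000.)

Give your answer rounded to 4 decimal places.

Answer: 2.4000

Derivation:
Step 0: x=[8.6000] v=[0.0000]
Step 1: x=[8.5936] v=[-0.1276]
Step 2: x=[8.5809] v=[-0.2549]
Step 3: x=[8.5618] v=[-0.3817]
Step 4: x=[8.5364] v=[-0.5076]
Step 5: x=[8.5048] v=[-0.6324]
Step 6: x=[8.4670] v=[-0.7558]
Step 7: x=[8.4231] v=[-0.8776]
Step 8: x=[8.3732] v=[-0.9974]
Step 9: x=[8.3175] v=[-1.1150]
Step 10: x=[8.2560] v=[-1.2302]
Step 11: x=[8.1889] v=[-1.3427]
Step 12: x=[8.1163] v=[-1.4522]
Step 13: x=[8.0384] v=[-1.5585]
Step 14: x=[7.9553] v=[-1.6614]
Step 15: x=[7.8673] v=[-1.7606]
Step 16: x=[7.7745] v=[-1.8560]
Step 17: x=[7.6771] v=[-1.9473]
Step 18: x=[7.5754] v=[-2.0343]
Step 19: x=[7.4696] v=[-2.1168]
Step 20: x=[7.3599] v=[-2.1947]
Step 21: x=[7.2465] v=[-2.2677]
Step 22: x=[7.1297] v=[-2.3357]
Step 23: x=[7.0098] v=[-2.3986]
Step 24: x=[6.8870] v=[-2.4562]
Step 25: x=[6.7616] v=[-2.5084]
Step 26: x=[6.6338] v=[-2.5551]
Step 27: x=[6.5040] v=[-2.5962]
Step 28: x=[6.3724] v=[-2.6316]
Step 29: x=[6.2393] v=[-2.6612]
Step 30: x=[6.1051] v=[-2.6849]
Step 31: x=[5.9700] v=[-2.7027]
Step 32: x=[5.8343] v=[-2.7146]
Step 33: x=[5.6983] v=[-2.7205]
Step 34: x=[5.5623] v=[-2.7204]
Step 35: x=[5.4266] v=[-2.7143]
Step 36: x=[5.2915] v=[-2.7023]
Step 37: x=[5.1573] v=[-2.6843]
Step 38: x=[5.0243] v=[-2.6604]
Step 39: x=[4.8928] v=[-2.6307]
Step 40: x=[4.7630] v=[-2.5952]
Step 41: x=[4.6353] v=[-2.5540]
Step 42: x=[4.5099] v=[-2.5072]
Step 43: x=[4.3872] v=[-2.4548]
Step 44: x=[4.2674] v=[-2.3970]
Step 45: x=[4.1507] v=[-2.3340]
Step 46: x=[4.0374] v=[-2.2658]
Step 47: x=[3.9278] v=[-2.1926]
Step 48: x=[3.8221] v=[-2.1146]
v[0] did not become non-negative within 48 steps; using fallback time=2.4000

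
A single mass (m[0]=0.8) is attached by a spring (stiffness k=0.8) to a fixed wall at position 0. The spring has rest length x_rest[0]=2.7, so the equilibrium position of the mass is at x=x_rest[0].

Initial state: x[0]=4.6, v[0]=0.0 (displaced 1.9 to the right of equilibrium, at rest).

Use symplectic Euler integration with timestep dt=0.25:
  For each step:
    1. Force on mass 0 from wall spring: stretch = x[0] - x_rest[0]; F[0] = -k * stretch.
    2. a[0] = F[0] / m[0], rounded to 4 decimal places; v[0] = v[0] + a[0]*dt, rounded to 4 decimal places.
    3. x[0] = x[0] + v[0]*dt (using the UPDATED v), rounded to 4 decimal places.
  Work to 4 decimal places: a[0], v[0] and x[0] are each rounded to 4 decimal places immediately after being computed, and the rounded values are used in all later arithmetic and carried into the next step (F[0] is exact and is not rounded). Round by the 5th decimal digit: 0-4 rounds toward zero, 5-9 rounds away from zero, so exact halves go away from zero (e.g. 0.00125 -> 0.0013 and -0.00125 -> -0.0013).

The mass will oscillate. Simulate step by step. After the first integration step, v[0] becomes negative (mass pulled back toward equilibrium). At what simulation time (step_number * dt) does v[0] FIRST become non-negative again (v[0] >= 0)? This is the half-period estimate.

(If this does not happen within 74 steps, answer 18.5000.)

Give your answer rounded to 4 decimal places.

Answer: 3.2500

Derivation:
Step 0: x=[4.6000] v=[0.0000]
Step 1: x=[4.4813] v=[-0.4750]
Step 2: x=[4.2512] v=[-0.9203]
Step 3: x=[3.9242] v=[-1.3081]
Step 4: x=[3.5207] v=[-1.6142]
Step 5: x=[3.0659] v=[-1.8194]
Step 6: x=[2.5882] v=[-1.9109]
Step 7: x=[2.1175] v=[-1.8830]
Step 8: x=[1.6832] v=[-1.7374]
Step 9: x=[1.3124] v=[-1.4832]
Step 10: x=[1.0283] v=[-1.1363]
Step 11: x=[0.8487] v=[-0.7184]
Step 12: x=[0.7848] v=[-0.2556]
Step 13: x=[0.8406] v=[0.2232]
First v>=0 after going negative at step 13, time=3.2500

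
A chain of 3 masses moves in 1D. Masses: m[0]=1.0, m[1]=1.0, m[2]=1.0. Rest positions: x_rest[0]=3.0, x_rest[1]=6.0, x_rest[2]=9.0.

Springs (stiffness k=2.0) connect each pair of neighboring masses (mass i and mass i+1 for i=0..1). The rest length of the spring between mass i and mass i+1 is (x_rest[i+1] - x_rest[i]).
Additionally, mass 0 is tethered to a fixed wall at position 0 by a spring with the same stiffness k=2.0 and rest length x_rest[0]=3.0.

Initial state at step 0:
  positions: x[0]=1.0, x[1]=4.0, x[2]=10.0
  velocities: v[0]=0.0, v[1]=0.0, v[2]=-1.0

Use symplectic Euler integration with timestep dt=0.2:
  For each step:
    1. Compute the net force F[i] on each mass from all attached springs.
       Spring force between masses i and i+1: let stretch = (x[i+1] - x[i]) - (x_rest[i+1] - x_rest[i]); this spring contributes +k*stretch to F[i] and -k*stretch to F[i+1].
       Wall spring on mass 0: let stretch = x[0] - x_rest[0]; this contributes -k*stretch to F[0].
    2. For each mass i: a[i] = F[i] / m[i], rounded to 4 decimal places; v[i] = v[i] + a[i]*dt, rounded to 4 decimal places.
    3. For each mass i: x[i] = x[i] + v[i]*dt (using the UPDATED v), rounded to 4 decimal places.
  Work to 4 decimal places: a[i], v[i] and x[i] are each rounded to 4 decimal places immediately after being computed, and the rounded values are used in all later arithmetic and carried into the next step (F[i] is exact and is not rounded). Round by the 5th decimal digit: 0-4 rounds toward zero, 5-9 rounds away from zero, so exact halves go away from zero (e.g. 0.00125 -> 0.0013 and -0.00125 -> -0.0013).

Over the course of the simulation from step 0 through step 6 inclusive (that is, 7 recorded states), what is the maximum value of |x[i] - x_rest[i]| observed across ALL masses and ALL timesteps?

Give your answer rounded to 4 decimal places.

Answer: 2.6212

Derivation:
Step 0: x=[1.0000 4.0000 10.0000] v=[0.0000 0.0000 -1.0000]
Step 1: x=[1.1600 4.2400 9.5600] v=[0.8000 1.2000 -2.2000]
Step 2: x=[1.4736 4.6592 8.9344] v=[1.5680 2.0960 -3.1280]
Step 3: x=[1.9242 5.1656 8.2068] v=[2.2528 2.5318 -3.6381]
Step 4: x=[2.4801 5.6559 7.4759] v=[2.7797 2.4517 -3.6546]
Step 5: x=[3.0917 6.0378 6.8394] v=[3.0580 1.9094 -3.1826]
Step 6: x=[3.6917 6.2481 6.3788] v=[2.9998 1.0516 -2.3032]
Max displacement = 2.6212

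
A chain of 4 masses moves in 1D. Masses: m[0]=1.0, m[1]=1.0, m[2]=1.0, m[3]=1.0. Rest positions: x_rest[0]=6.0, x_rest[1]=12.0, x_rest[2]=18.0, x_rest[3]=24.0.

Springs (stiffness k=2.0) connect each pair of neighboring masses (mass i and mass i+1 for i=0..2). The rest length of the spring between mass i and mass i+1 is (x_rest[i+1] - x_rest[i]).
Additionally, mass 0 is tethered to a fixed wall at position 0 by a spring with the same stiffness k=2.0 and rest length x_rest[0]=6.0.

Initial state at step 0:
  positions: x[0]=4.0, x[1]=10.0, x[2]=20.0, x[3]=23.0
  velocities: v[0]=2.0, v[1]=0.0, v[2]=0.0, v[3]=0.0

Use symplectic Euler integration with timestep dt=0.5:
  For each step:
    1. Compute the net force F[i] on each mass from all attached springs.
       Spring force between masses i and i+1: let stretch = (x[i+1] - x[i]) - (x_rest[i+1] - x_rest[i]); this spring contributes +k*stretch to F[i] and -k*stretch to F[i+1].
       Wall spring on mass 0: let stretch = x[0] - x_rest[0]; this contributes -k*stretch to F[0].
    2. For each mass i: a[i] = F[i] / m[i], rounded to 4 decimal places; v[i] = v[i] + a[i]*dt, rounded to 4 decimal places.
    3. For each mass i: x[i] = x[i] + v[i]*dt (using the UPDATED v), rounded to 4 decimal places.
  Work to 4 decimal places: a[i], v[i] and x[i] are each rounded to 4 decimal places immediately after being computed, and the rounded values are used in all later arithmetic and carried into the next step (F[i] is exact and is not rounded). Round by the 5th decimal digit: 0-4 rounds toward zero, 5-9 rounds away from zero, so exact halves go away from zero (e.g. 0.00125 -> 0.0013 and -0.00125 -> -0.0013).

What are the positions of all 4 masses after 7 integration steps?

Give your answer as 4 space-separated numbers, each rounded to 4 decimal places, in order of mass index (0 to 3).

Step 0: x=[4.0000 10.0000 20.0000 23.0000] v=[2.0000 0.0000 0.0000 0.0000]
Step 1: x=[6.0000 12.0000 16.5000 24.5000] v=[4.0000 4.0000 -7.0000 3.0000]
Step 2: x=[8.0000 13.2500 14.7500 25.0000] v=[4.0000 2.5000 -3.5000 1.0000]
Step 3: x=[8.6250 12.6250 17.3750 23.3750] v=[1.2500 -1.2500 5.2500 -3.2500]
Step 4: x=[6.9375 12.3750 20.6250 21.7500] v=[-3.3750 -0.5000 6.5000 -3.2500]
Step 5: x=[4.5000 13.5313 20.3125 22.5625] v=[-4.8750 2.3125 -0.6250 1.6250]
Step 6: x=[4.3282 13.5625 17.7344 25.2500] v=[-0.3437 0.0624 -5.1562 5.3750]
Step 7: x=[6.6094 11.0625 16.8282 27.1797] v=[4.5624 -5.0000 -1.8125 3.8594]

Answer: 6.6094 11.0625 16.8282 27.1797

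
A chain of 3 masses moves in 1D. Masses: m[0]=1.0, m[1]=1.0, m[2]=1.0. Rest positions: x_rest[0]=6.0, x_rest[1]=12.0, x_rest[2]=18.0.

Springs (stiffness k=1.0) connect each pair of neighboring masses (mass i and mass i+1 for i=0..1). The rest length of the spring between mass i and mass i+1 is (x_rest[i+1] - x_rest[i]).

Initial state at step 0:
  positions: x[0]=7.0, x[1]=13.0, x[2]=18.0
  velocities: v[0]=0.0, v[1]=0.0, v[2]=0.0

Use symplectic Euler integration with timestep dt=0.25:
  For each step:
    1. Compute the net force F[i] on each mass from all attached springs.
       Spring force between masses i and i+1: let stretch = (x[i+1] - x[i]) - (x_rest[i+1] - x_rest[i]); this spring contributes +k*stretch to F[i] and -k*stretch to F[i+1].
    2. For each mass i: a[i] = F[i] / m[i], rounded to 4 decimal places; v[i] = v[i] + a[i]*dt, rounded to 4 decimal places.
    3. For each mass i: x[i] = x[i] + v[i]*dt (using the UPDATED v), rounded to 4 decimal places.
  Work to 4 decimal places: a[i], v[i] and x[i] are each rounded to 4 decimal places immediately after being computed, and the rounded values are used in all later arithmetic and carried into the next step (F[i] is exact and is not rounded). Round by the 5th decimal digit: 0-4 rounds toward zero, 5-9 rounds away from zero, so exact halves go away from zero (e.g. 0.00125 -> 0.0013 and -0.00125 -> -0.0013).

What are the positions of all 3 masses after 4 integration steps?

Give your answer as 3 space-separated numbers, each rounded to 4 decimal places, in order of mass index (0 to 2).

Answer: 6.9481 12.5358 18.5162

Derivation:
Step 0: x=[7.0000 13.0000 18.0000] v=[0.0000 0.0000 0.0000]
Step 1: x=[7.0000 12.9375 18.0625] v=[0.0000 -0.2500 0.2500]
Step 2: x=[6.9961 12.8242 18.1797] v=[-0.0156 -0.4531 0.4688]
Step 3: x=[6.9815 12.6814 18.3372] v=[-0.0586 -0.5713 0.6299]
Step 4: x=[6.9481 12.5358 18.5162] v=[-0.1336 -0.5823 0.7160]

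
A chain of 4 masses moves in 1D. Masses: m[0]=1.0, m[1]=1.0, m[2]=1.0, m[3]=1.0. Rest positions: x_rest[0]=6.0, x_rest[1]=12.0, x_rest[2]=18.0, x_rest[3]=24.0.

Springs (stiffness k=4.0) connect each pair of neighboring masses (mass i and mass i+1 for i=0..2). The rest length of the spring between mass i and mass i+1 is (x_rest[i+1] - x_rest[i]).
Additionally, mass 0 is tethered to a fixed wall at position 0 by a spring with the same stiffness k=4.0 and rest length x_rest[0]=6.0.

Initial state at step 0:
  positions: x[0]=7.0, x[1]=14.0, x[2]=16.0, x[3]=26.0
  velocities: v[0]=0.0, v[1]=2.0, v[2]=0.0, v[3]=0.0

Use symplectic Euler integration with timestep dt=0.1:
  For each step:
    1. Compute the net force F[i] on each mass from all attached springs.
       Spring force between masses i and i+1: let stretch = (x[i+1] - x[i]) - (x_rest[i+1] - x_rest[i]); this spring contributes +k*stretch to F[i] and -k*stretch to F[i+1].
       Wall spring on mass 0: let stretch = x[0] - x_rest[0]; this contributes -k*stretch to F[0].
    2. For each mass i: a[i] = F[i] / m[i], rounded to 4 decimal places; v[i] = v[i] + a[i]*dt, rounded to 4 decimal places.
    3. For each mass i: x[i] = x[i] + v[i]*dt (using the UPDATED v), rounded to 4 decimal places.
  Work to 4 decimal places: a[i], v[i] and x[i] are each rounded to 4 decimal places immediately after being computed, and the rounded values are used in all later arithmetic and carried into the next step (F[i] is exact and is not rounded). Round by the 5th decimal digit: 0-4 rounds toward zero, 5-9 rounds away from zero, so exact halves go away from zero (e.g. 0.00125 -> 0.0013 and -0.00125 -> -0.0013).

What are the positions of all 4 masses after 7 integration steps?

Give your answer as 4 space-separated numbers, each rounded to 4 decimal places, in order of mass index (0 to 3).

Answer: 6.6269 11.9546 21.1982 23.5221

Derivation:
Step 0: x=[7.0000 14.0000 16.0000 26.0000] v=[0.0000 2.0000 0.0000 0.0000]
Step 1: x=[7.0000 14.0000 16.3200 25.8400] v=[0.0000 0.0000 3.2000 -1.6000]
Step 2: x=[7.0000 13.8128 16.9280 25.5392] v=[0.0000 -1.8720 6.0800 -3.0080]
Step 3: x=[6.9925 13.4777 17.7558 25.1340] v=[-0.0749 -3.3510 8.2784 -4.0525]
Step 4: x=[6.9647 13.0543 18.7076 24.6736] v=[-0.2778 -4.2338 9.5184 -4.6038]
Step 5: x=[6.9019 12.6135 19.6720 24.2146] v=[-0.6278 -4.4083 9.6435 -4.5902]
Step 6: x=[6.7915 12.2266 20.5357 23.8139] v=[-1.1039 -3.8695 8.6371 -4.0072]
Step 7: x=[6.6269 11.9546 21.1982 23.5221] v=[-1.6465 -2.7199 6.6247 -2.9185]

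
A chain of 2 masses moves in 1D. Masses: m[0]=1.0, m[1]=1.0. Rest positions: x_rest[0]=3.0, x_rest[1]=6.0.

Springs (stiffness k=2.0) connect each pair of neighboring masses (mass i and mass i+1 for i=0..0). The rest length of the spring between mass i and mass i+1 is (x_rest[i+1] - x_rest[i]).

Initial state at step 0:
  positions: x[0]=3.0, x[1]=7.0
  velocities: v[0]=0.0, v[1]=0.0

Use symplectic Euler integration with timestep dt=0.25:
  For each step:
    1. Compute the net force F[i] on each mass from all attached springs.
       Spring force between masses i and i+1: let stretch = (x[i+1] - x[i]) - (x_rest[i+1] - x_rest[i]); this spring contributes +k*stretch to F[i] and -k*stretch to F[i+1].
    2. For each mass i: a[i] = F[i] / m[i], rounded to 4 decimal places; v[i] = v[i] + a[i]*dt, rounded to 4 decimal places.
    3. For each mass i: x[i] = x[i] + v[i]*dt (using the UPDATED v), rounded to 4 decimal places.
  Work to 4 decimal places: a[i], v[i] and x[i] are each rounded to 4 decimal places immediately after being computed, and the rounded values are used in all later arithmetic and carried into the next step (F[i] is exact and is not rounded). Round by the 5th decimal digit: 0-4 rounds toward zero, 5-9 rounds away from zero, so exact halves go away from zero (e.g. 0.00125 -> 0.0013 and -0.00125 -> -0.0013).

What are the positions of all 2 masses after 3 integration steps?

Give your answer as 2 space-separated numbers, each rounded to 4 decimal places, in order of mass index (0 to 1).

Step 0: x=[3.0000 7.0000] v=[0.0000 0.0000]
Step 1: x=[3.1250 6.8750] v=[0.5000 -0.5000]
Step 2: x=[3.3438 6.6563] v=[0.8750 -0.8750]
Step 3: x=[3.6016 6.3985] v=[1.0313 -1.0313]

Answer: 3.6016 6.3985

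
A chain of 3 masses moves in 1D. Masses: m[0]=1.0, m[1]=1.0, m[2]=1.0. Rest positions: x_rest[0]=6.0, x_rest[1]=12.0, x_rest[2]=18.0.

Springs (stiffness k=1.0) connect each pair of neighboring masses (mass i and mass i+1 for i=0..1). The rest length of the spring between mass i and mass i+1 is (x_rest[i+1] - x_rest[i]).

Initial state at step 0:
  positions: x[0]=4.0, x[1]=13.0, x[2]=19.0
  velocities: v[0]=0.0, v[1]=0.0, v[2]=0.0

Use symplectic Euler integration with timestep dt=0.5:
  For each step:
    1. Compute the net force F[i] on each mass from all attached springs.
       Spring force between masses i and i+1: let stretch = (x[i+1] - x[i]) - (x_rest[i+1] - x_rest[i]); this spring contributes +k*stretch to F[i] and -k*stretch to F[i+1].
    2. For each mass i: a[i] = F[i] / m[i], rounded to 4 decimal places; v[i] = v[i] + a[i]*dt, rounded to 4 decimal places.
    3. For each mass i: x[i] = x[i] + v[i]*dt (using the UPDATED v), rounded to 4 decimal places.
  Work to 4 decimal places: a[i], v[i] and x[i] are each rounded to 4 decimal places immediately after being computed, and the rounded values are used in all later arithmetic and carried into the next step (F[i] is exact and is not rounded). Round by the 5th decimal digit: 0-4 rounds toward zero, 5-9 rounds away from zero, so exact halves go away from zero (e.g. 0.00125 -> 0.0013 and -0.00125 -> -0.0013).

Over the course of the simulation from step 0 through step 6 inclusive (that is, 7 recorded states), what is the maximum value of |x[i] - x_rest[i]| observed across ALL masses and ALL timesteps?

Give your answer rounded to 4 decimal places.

Answer: 2.0300

Derivation:
Step 0: x=[4.0000 13.0000 19.0000] v=[0.0000 0.0000 0.0000]
Step 1: x=[4.7500 12.2500 19.0000] v=[1.5000 -1.5000 0.0000]
Step 2: x=[5.8750 11.3125 18.8125] v=[2.2500 -1.8750 -0.3750]
Step 3: x=[6.8594 10.8906 18.2500] v=[1.9688 -0.8438 -1.1250]
Step 4: x=[7.3516 11.3008 17.3477] v=[0.9844 0.8203 -1.8047]
Step 5: x=[7.3311 12.2354 16.4336] v=[-0.0410 1.8692 -1.8282]
Step 6: x=[7.0367 12.9935 15.9700] v=[-0.5889 1.5162 -0.9273]
Max displacement = 2.0300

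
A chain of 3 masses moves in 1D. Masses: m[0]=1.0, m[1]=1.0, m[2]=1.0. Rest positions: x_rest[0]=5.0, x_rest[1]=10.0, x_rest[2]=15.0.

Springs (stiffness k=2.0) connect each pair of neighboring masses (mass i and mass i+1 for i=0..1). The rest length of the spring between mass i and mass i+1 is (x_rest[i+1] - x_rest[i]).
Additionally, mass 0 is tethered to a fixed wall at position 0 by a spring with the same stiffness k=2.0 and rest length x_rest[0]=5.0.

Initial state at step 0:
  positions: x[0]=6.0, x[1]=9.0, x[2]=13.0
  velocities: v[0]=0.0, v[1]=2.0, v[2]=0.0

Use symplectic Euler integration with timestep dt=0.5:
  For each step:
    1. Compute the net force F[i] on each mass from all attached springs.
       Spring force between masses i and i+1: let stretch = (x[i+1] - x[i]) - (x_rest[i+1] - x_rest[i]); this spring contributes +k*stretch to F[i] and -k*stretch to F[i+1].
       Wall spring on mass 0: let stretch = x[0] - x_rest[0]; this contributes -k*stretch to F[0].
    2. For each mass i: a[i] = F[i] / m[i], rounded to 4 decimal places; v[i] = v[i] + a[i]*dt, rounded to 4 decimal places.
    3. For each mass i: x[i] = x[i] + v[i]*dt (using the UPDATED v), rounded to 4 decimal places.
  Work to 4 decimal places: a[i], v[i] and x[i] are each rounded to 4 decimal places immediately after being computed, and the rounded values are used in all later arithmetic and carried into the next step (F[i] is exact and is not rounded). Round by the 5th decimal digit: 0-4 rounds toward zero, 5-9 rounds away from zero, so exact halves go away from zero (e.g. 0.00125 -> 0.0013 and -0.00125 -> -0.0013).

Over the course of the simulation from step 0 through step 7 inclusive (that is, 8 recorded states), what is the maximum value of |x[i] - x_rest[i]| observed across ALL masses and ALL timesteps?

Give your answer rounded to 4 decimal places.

Step 0: x=[6.0000 9.0000 13.0000] v=[0.0000 2.0000 0.0000]
Step 1: x=[4.5000 10.5000 13.5000] v=[-3.0000 3.0000 1.0000]
Step 2: x=[3.7500 10.5000 15.0000] v=[-1.5000 0.0000 3.0000]
Step 3: x=[4.5000 9.3750 16.7500] v=[1.5000 -2.2500 3.5000]
Step 4: x=[5.4375 9.5000 17.3125] v=[1.8750 0.2500 1.1250]
Step 5: x=[5.6875 11.5000 16.4688] v=[0.5000 4.0000 -1.6875]
Step 6: x=[6.0000 13.0782 15.6407] v=[0.6250 3.1563 -1.6563]
Step 7: x=[6.8516 12.3985 16.0313] v=[1.7032 -1.3594 0.7812]
Max displacement = 3.0782

Answer: 3.0782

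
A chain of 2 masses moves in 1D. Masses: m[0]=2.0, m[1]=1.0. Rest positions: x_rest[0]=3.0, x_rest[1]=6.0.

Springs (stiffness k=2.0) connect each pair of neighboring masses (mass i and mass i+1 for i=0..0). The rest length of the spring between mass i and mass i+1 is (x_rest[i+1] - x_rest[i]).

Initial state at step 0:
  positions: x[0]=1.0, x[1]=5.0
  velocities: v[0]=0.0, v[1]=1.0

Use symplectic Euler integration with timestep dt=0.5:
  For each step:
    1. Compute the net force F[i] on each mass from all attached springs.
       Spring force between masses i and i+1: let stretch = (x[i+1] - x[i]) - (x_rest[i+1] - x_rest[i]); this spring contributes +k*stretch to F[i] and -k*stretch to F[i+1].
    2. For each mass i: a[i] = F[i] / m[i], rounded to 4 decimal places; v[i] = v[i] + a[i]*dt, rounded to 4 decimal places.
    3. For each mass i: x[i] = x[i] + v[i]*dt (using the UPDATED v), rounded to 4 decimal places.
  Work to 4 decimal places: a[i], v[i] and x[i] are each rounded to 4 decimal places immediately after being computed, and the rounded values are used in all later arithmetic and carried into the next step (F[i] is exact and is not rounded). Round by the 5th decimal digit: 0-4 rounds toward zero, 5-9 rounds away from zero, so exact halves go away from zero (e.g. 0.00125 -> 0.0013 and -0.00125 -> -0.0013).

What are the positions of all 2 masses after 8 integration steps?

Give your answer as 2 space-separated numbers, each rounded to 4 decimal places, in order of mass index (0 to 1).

Answer: 2.4138 6.1730

Derivation:
Step 0: x=[1.0000 5.0000] v=[0.0000 1.0000]
Step 1: x=[1.2500 5.0000] v=[0.5000 0.0000]
Step 2: x=[1.6875 4.6250] v=[0.8750 -0.7500]
Step 3: x=[2.1094 4.2813] v=[0.8438 -0.6875]
Step 4: x=[2.3243 4.3516] v=[0.4298 0.1406]
Step 5: x=[2.2960 4.9083] v=[-0.0566 1.1133]
Step 6: x=[2.1708 5.6588] v=[-0.2505 1.5010]
Step 7: x=[2.1676 6.1653] v=[-0.0065 1.0130]
Step 8: x=[2.4138 6.1730] v=[0.4924 0.0153]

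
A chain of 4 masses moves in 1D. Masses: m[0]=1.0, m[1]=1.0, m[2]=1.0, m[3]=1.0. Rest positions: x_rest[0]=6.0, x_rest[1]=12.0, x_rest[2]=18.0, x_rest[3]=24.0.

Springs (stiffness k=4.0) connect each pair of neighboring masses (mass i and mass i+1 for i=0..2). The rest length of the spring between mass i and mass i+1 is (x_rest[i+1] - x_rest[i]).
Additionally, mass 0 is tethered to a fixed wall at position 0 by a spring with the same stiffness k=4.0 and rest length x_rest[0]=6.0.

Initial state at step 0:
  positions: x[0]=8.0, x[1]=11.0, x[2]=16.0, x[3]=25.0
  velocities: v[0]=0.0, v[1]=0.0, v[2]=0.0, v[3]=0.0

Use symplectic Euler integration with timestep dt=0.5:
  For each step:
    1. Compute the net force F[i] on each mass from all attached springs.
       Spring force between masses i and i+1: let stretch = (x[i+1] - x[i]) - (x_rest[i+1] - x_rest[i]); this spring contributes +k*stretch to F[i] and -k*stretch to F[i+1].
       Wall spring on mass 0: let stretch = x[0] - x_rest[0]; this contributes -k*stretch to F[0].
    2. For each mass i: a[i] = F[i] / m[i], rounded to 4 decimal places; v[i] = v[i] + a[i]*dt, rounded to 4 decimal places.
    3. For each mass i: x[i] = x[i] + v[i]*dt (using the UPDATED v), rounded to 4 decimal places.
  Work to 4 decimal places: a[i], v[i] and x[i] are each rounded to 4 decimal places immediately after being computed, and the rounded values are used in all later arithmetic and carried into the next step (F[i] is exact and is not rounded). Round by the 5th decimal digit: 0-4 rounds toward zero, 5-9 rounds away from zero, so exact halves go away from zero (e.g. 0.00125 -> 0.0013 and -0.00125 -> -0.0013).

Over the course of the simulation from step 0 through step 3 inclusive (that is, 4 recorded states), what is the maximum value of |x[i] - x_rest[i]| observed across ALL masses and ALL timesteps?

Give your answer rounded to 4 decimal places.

Step 0: x=[8.0000 11.0000 16.0000 25.0000] v=[0.0000 0.0000 0.0000 0.0000]
Step 1: x=[3.0000 13.0000 20.0000 22.0000] v=[-10.0000 4.0000 8.0000 -6.0000]
Step 2: x=[5.0000 12.0000 19.0000 23.0000] v=[4.0000 -2.0000 -2.0000 2.0000]
Step 3: x=[9.0000 11.0000 15.0000 26.0000] v=[8.0000 -2.0000 -8.0000 6.0000]
Max displacement = 3.0000

Answer: 3.0000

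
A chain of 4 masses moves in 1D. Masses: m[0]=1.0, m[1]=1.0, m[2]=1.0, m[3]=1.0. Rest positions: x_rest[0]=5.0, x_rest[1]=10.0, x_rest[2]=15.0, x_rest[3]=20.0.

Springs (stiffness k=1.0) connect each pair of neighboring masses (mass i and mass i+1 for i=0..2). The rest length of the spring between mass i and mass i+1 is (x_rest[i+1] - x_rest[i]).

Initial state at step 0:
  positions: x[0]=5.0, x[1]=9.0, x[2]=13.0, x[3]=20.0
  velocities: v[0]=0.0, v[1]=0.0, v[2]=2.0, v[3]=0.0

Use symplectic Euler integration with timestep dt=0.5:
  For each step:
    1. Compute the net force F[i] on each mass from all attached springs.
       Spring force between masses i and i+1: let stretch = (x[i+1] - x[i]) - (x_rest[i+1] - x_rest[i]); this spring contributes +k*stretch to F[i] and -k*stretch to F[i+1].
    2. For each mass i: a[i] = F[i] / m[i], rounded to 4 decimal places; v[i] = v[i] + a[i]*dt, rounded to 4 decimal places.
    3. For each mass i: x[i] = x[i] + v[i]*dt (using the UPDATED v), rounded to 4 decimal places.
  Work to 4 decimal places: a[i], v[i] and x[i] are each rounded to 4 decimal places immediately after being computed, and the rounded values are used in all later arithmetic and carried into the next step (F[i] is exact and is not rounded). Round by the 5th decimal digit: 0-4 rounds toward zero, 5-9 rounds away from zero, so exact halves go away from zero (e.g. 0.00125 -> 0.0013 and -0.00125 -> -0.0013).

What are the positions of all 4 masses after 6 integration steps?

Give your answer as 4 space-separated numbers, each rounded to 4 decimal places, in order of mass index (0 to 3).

Step 0: x=[5.0000 9.0000 13.0000 20.0000] v=[0.0000 0.0000 2.0000 0.0000]
Step 1: x=[4.7500 9.0000 14.7500 19.5000] v=[-0.5000 0.0000 3.5000 -1.0000]
Step 2: x=[4.3125 9.3750 16.2500 19.0625] v=[-0.8750 0.7500 3.0000 -0.8750]
Step 3: x=[3.8906 10.2032 16.7344 19.1719] v=[-0.8438 1.6563 0.9688 0.2188]
Step 4: x=[3.7969 11.0860 16.1954 19.9220] v=[-0.1875 1.7656 -1.0781 1.5001]
Step 5: x=[4.2755 11.4239 15.3107 20.9904] v=[0.9571 0.6758 -1.7695 2.1368]
Step 6: x=[5.2912 10.9464 14.8742 21.8889] v=[2.0313 -0.9550 -0.8731 1.7970]

Answer: 5.2912 10.9464 14.8742 21.8889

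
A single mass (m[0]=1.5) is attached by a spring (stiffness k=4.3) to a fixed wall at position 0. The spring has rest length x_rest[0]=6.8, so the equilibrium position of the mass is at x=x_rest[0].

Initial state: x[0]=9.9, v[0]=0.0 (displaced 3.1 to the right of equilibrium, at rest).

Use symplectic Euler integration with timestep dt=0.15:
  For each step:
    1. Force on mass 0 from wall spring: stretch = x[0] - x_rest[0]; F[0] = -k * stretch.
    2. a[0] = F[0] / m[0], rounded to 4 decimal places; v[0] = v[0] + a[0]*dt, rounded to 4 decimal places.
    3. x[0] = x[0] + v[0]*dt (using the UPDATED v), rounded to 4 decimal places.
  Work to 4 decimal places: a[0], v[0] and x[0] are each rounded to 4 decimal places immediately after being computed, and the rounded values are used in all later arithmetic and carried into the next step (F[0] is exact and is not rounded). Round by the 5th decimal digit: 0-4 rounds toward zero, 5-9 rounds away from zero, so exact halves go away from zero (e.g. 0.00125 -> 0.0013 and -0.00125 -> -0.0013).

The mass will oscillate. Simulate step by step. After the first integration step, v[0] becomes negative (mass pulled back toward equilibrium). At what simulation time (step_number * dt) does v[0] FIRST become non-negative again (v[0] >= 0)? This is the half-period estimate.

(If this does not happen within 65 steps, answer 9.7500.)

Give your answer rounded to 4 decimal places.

Answer: 1.9500

Derivation:
Step 0: x=[9.9000] v=[0.0000]
Step 1: x=[9.7001] v=[-1.3330]
Step 2: x=[9.3131] v=[-2.5800]
Step 3: x=[8.7640] v=[-3.6606]
Step 4: x=[8.0882] v=[-4.5051]
Step 5: x=[7.3294] v=[-5.0590]
Step 6: x=[6.5364] v=[-5.2866]
Step 7: x=[5.7604] v=[-5.1732]
Step 8: x=[5.0515] v=[-4.7262]
Step 9: x=[4.4554] v=[-3.9743]
Step 10: x=[4.0105] v=[-2.9661]
Step 11: x=[3.7455] v=[-1.7666]
Step 12: x=[3.6775] v=[-0.4532]
Step 13: x=[3.8109] v=[0.8895]
First v>=0 after going negative at step 13, time=1.9500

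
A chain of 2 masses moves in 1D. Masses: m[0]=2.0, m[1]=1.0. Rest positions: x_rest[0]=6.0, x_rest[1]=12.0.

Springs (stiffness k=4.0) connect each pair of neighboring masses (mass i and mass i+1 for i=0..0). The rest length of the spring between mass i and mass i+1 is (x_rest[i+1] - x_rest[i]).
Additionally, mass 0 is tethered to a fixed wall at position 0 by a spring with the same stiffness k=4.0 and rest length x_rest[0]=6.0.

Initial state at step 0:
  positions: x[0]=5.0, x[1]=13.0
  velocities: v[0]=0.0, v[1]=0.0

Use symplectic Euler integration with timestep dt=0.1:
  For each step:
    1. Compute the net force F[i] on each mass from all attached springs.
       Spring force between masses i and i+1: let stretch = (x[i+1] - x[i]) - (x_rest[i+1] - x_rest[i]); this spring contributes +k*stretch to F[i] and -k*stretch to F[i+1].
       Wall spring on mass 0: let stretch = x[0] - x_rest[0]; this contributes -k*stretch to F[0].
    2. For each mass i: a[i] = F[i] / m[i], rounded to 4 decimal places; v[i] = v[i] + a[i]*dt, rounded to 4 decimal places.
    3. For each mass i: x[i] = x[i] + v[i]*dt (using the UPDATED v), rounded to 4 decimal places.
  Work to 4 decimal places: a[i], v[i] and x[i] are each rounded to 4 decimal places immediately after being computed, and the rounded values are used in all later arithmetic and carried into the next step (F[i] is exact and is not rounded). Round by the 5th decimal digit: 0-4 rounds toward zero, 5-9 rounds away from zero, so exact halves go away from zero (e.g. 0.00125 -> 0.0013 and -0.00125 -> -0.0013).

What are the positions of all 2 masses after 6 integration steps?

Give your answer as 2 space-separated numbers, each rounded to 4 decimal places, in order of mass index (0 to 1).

Answer: 6.0021 11.6809

Derivation:
Step 0: x=[5.0000 13.0000] v=[0.0000 0.0000]
Step 1: x=[5.0600 12.9200] v=[0.6000 -0.8000]
Step 2: x=[5.1760 12.7656] v=[1.1600 -1.5440]
Step 3: x=[5.3403 12.5476] v=[1.6427 -2.1798]
Step 4: x=[5.5419 12.2813] v=[2.0161 -2.6627]
Step 5: x=[5.7675 11.9855] v=[2.2556 -2.9585]
Step 6: x=[6.0021 11.6809] v=[2.3457 -3.0457]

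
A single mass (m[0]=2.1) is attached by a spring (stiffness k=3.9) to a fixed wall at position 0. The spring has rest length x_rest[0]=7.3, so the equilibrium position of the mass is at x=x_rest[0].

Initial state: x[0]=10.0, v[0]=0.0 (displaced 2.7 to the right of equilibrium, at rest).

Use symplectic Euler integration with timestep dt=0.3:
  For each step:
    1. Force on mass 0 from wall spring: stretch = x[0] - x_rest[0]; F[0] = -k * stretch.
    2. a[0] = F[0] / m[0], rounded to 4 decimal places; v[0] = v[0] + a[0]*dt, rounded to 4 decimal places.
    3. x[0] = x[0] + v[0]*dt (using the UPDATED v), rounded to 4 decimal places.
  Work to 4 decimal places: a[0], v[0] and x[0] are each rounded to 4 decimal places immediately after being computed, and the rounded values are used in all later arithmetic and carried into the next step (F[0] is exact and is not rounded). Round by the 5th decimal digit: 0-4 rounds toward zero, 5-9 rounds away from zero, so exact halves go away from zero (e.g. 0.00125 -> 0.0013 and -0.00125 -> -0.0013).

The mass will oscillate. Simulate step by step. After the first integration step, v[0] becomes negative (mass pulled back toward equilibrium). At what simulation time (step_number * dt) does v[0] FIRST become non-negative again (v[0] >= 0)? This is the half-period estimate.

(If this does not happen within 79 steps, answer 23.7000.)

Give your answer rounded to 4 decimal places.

Step 0: x=[10.0000] v=[0.0000]
Step 1: x=[9.5487] v=[-1.5043]
Step 2: x=[8.7215] v=[-2.7572]
Step 3: x=[7.6567] v=[-3.5492]
Step 4: x=[6.5323] v=[-3.7479]
Step 5: x=[5.5362] v=[-3.3202]
Step 6: x=[4.8350] v=[-2.3375]
Step 7: x=[4.5458] v=[-0.9641]
Step 8: x=[4.7169] v=[0.5704]
First v>=0 after going negative at step 8, time=2.4000

Answer: 2.4000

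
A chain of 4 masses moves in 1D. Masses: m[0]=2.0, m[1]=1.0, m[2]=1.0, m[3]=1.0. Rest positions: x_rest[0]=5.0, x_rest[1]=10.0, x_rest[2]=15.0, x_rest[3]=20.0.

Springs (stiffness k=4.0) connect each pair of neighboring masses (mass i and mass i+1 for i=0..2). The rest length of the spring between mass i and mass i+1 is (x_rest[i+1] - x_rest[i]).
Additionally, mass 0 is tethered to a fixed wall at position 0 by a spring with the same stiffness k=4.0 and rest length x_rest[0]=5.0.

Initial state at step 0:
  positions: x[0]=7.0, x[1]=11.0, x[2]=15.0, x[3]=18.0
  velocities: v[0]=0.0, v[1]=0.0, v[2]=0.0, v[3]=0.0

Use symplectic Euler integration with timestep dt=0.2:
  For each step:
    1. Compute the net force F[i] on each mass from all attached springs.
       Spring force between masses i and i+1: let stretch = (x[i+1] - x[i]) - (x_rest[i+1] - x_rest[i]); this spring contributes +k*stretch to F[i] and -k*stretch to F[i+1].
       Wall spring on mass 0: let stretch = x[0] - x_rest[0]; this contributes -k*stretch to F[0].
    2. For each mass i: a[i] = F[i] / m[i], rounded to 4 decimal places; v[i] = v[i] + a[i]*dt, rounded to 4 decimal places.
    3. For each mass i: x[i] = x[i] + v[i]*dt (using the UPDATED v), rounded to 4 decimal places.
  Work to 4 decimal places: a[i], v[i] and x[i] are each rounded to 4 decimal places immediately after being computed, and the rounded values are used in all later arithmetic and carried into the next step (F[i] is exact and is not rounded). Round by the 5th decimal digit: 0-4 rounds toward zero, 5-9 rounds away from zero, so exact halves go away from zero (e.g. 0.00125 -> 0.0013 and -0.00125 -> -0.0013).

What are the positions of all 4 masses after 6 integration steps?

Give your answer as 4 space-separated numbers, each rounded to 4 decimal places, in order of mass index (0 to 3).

Answer: 3.9085 9.1734 15.3144 21.2193

Derivation:
Step 0: x=[7.0000 11.0000 15.0000 18.0000] v=[0.0000 0.0000 0.0000 0.0000]
Step 1: x=[6.7600 11.0000 14.8400 18.3200] v=[-1.2000 0.0000 -0.8000 1.6000]
Step 2: x=[6.3184 10.9360 14.6224 18.8832] v=[-2.2080 -0.3200 -1.0880 2.8160]
Step 3: x=[5.7407 10.7230 14.4967 19.5647] v=[-2.8883 -1.0650 -0.6285 3.4074]
Step 4: x=[5.1024 10.3166 14.5781 20.2353] v=[-3.1917 -2.0319 0.4069 3.3530]
Step 5: x=[4.4730 9.7578 14.8828 20.8007] v=[-3.1470 -2.7941 1.5235 2.8272]
Step 6: x=[3.9085 9.1734 15.3144 21.2193] v=[-2.8223 -2.9219 2.1578 2.0929]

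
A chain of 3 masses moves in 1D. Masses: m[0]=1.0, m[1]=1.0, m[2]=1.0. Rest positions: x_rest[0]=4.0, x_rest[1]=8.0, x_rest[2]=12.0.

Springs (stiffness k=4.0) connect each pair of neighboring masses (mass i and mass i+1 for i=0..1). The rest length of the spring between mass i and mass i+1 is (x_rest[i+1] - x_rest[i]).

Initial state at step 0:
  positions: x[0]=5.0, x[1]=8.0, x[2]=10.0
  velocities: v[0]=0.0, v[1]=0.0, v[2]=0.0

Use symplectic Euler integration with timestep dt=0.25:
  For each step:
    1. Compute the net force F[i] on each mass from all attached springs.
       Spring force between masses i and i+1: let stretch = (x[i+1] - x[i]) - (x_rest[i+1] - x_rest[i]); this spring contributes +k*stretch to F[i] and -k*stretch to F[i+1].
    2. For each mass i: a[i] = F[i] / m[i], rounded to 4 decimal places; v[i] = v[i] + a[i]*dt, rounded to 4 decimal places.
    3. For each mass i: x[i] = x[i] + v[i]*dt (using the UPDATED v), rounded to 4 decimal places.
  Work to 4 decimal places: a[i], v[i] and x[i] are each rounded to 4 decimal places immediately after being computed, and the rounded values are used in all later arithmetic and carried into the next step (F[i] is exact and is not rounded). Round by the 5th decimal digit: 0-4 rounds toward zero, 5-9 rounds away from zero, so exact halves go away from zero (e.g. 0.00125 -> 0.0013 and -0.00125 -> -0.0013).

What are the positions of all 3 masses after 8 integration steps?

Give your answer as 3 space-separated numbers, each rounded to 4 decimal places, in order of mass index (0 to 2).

Step 0: x=[5.0000 8.0000 10.0000] v=[0.0000 0.0000 0.0000]
Step 1: x=[4.7500 7.7500 10.5000] v=[-1.0000 -1.0000 2.0000]
Step 2: x=[4.2500 7.4375 11.3125] v=[-2.0000 -1.2500 3.2500]
Step 3: x=[3.5469 7.2969 12.1563] v=[-2.8125 -0.5625 3.3750]
Step 4: x=[2.7813 7.4336 12.7852] v=[-3.0625 0.5469 2.5156]
Step 5: x=[2.1788 7.7452 13.0762] v=[-2.4102 1.2462 1.1640]
Step 6: x=[1.9679 7.9979 13.0345] v=[-0.8438 1.0108 -0.1670]
Step 7: x=[2.2645 8.0023 12.7336] v=[1.1862 0.0174 -1.2036]
Step 8: x=[2.9955 7.7550 12.2499] v=[2.9240 -0.9891 -1.9349]

Answer: 2.9955 7.7550 12.2499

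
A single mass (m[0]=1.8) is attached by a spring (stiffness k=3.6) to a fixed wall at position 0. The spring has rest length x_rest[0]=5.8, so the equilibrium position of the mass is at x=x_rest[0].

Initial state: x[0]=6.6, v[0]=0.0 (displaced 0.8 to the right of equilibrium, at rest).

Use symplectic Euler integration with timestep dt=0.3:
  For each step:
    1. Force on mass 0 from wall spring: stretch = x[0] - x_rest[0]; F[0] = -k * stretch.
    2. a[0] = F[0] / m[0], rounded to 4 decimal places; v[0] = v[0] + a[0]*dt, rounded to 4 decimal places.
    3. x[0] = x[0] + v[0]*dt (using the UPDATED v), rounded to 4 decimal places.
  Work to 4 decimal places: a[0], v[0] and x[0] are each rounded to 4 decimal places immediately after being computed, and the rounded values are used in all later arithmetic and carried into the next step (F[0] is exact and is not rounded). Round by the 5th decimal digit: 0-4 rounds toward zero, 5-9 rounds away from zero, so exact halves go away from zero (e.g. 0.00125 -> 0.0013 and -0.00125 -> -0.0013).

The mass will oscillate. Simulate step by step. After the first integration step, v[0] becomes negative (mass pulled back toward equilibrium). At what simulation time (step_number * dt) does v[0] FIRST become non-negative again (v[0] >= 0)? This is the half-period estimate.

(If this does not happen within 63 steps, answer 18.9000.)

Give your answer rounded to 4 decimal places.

Answer: 2.4000

Derivation:
Step 0: x=[6.6000] v=[0.0000]
Step 1: x=[6.4560] v=[-0.4800]
Step 2: x=[6.1939] v=[-0.8736]
Step 3: x=[5.8609] v=[-1.1099]
Step 4: x=[5.5170] v=[-1.1464]
Step 5: x=[5.2240] v=[-0.9766]
Step 6: x=[5.0347] v=[-0.6310]
Step 7: x=[4.9832] v=[-0.1718]
Step 8: x=[5.0787] v=[0.3183]
First v>=0 after going negative at step 8, time=2.4000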